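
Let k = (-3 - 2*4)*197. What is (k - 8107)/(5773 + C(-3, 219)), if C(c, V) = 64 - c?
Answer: -5137/2920 ≈ -1.7592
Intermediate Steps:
k = -2167 (k = (-3 - 8)*197 = -11*197 = -2167)
(k - 8107)/(5773 + C(-3, 219)) = (-2167 - 8107)/(5773 + (64 - 1*(-3))) = -10274/(5773 + (64 + 3)) = -10274/(5773 + 67) = -10274/5840 = -10274*1/5840 = -5137/2920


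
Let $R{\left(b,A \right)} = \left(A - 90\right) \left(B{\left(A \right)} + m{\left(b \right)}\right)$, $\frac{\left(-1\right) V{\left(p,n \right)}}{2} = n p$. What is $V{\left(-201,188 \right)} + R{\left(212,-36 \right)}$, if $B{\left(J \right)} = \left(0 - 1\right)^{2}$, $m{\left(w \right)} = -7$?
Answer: $76332$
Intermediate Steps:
$V{\left(p,n \right)} = - 2 n p$
$B{\left(J \right)} = 1$ ($B{\left(J \right)} = \left(-1\right)^{2} = 1$)
$R{\left(b,A \right)} = 540 - 6 A$ ($R{\left(b,A \right)} = \left(A - 90\right) \left(1 - 7\right) = \left(-90 + A\right) \left(-6\right) = 540 - 6 A$)
$V{\left(-201,188 \right)} + R{\left(212,-36 \right)} = \left(-2\right) 188 \left(-201\right) + \left(540 - -216\right) = 75576 + \left(540 + 216\right) = 75576 + 756 = 76332$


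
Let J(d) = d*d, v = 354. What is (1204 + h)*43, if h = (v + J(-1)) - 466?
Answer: 46999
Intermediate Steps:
J(d) = d**2
h = -111 (h = (354 + (-1)**2) - 466 = (354 + 1) - 466 = 355 - 466 = -111)
(1204 + h)*43 = (1204 - 111)*43 = 1093*43 = 46999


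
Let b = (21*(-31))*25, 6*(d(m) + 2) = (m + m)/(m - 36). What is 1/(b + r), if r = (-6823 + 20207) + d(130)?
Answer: -141/407848 ≈ -0.00034572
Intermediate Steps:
d(m) = -2 + m/(3*(-36 + m)) (d(m) = -2 + ((m + m)/(m - 36))/6 = -2 + ((2*m)/(-36 + m))/6 = -2 + (2*m/(-36 + m))/6 = -2 + m/(3*(-36 + m)))
r = 1886927/141 (r = (-6823 + 20207) + (216 - 5*130)/(3*(-36 + 130)) = 13384 + (⅓)*(216 - 650)/94 = 13384 + (⅓)*(1/94)*(-434) = 13384 - 217/141 = 1886927/141 ≈ 13382.)
b = -16275 (b = -651*25 = -16275)
1/(b + r) = 1/(-16275 + 1886927/141) = 1/(-407848/141) = -141/407848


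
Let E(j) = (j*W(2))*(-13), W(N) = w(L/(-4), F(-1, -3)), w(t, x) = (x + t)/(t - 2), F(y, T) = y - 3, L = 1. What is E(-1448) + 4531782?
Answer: 41106046/9 ≈ 4.5673e+6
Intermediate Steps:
F(y, T) = -3 + y
w(t, x) = (t + x)/(-2 + t)
W(N) = 17/9 (W(N) = (1/(-4) + (-3 - 1))/(-2 + 1/(-4)) = (1*(-¼) - 4)/(-2 + 1*(-¼)) = (-¼ - 4)/(-2 - ¼) = -17/4/(-9/4) = -4/9*(-17/4) = 17/9)
E(j) = -221*j/9 (E(j) = (j*(17/9))*(-13) = (17*j/9)*(-13) = -221*j/9)
E(-1448) + 4531782 = -221/9*(-1448) + 4531782 = 320008/9 + 4531782 = 41106046/9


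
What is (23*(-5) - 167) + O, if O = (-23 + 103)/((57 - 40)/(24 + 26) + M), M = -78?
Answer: -1099006/3883 ≈ -283.03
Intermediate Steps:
O = -4000/3883 (O = (-23 + 103)/((57 - 40)/(24 + 26) - 78) = 80/(17/50 - 78) = 80/(-3883/50) = 80*(-50/3883) = -4000/3883 ≈ -1.0301)
(23*(-5) - 167) + O = (23*(-5) - 167) - 4000/3883 = (-115 - 167) - 4000/3883 = -282 - 4000/3883 = -1099006/3883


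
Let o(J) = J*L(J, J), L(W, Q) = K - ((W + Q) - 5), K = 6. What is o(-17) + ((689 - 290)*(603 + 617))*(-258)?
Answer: -125590005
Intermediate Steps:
L(W, Q) = 11 - Q - W (L(W, Q) = 6 - ((W + Q) - 5) = 6 - ((Q + W) - 5) = 6 - (-5 + Q + W) = 6 + (5 - Q - W) = 11 - Q - W)
o(J) = J*(11 - 2*J) (o(J) = J*(11 - J - J) = J*(11 - 2*J))
o(-17) + ((689 - 290)*(603 + 617))*(-258) = -17*(11 - 2*(-17)) + ((689 - 290)*(603 + 617))*(-258) = -17*(11 + 34) + (399*1220)*(-258) = -17*45 + 486780*(-258) = -765 - 125589240 = -125590005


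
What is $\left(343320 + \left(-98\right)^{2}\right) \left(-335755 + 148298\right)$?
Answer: $-66158074268$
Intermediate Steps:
$\left(343320 + \left(-98\right)^{2}\right) \left(-335755 + 148298\right) = \left(343320 + 9604\right) \left(-187457\right) = 352924 \left(-187457\right) = -66158074268$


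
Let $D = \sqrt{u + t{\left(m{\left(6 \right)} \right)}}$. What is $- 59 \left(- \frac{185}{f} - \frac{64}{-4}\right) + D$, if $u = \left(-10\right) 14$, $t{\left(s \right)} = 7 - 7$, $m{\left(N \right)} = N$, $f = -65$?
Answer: $- \frac{14455}{13} + 2 i \sqrt{35} \approx -1111.9 + 11.832 i$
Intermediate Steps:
$t{\left(s \right)} = 0$
$u = -140$
$D = 2 i \sqrt{35}$ ($D = \sqrt{-140 + 0} = \sqrt{-140} = 2 i \sqrt{35} \approx 11.832 i$)
$- 59 \left(- \frac{185}{f} - \frac{64}{-4}\right) + D = - 59 \left(- \frac{185}{-65} - \frac{64}{-4}\right) + 2 i \sqrt{35} = - 59 \left(\left(-185\right) \left(- \frac{1}{65}\right) - -16\right) + 2 i \sqrt{35} = - 59 \left(\frac{37}{13} + 16\right) + 2 i \sqrt{35} = \left(-59\right) \frac{245}{13} + 2 i \sqrt{35} = - \frac{14455}{13} + 2 i \sqrt{35}$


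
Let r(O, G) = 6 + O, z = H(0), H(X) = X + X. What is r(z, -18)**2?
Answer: 36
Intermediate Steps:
H(X) = 2*X
z = 0 (z = 2*0 = 0)
r(z, -18)**2 = (6 + 0)**2 = 6**2 = 36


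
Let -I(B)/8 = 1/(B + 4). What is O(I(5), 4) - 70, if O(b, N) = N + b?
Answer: -602/9 ≈ -66.889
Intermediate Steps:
I(B) = -8/(4 + B) (I(B) = -8/(B + 4) = -8/(4 + B))
O(I(5), 4) - 70 = (4 - 8/(4 + 5)) - 70 = (4 - 8/9) - 70 = 28/9 - 70 = -602/9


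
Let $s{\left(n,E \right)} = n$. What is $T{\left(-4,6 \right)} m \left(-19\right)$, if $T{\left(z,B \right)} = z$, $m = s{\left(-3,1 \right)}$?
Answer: $-228$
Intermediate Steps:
$m = -3$
$T{\left(-4,6 \right)} m \left(-19\right) = \left(-4\right) \left(-3\right) \left(-19\right) = 12 \left(-19\right) = -228$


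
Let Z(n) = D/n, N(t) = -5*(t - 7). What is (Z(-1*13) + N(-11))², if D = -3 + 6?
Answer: 1361889/169 ≈ 8058.5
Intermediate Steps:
N(t) = 35 - 5*t (N(t) = -5*(-7 + t) = 35 - 5*t)
D = 3
Z(n) = 3/n
(Z(-1*13) + N(-11))² = (3/((-1*13)) + (35 - 5*(-11)))² = (3/(-13) + (35 + 55))² = (3*(-1/13) + 90)² = (-3/13 + 90)² = (1167/13)² = 1361889/169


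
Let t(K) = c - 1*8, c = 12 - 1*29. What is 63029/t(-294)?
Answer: -63029/25 ≈ -2521.2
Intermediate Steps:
c = -17 (c = 12 - 29 = -17)
t(K) = -25 (t(K) = -17 - 1*8 = -17 - 8 = -25)
63029/t(-294) = 63029/(-25) = 63029*(-1/25) = -63029/25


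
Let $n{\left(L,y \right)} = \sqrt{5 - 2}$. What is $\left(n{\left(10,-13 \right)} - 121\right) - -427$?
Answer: $306 + \sqrt{3} \approx 307.73$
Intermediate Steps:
$n{\left(L,y \right)} = \sqrt{3}$
$\left(n{\left(10,-13 \right)} - 121\right) - -427 = \left(\sqrt{3} - 121\right) - -427 = \left(\sqrt{3} - 121\right) + 427 = \left(-121 + \sqrt{3}\right) + 427 = 306 + \sqrt{3}$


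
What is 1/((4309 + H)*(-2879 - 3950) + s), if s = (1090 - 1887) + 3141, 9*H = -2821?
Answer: -9/245549744 ≈ -3.6652e-8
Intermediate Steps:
H = -2821/9 (H = (⅑)*(-2821) = -2821/9 ≈ -313.44)
s = 2344 (s = -797 + 3141 = 2344)
1/((4309 + H)*(-2879 - 3950) + s) = 1/((4309 - 2821/9)*(-2879 - 3950) + 2344) = 1/((35960/9)*(-6829) + 2344) = 1/(-245570840/9 + 2344) = 1/(-245549744/9) = -9/245549744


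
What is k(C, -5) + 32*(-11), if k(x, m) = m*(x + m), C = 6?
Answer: -357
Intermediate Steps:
k(x, m) = m*(m + x)
k(C, -5) + 32*(-11) = -5*(-5 + 6) + 32*(-11) = -5*1 - 352 = -5 - 352 = -357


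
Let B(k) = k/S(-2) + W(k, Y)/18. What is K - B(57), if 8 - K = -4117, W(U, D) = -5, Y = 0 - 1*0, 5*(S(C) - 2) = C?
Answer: 294455/72 ≈ 4089.7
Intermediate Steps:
S(C) = 2 + C/5
Y = 0 (Y = 0 + 0 = 0)
B(k) = -5/18 + 5*k/8 (B(k) = k/(2 + (1/5)*(-2)) - 5/18 = k/(2 - 2/5) - 5*1/18 = k/(8/5) - 5/18 = k*(5/8) - 5/18 = 5*k/8 - 5/18 = -5/18 + 5*k/8)
K = 4125 (K = 8 - 1*(-4117) = 8 + 4117 = 4125)
K - B(57) = 4125 - (-5/18 + (5/8)*57) = 4125 - (-5/18 + 285/8) = 4125 - 1*2545/72 = 4125 - 2545/72 = 294455/72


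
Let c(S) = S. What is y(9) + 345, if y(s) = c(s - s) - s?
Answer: 336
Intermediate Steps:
y(s) = -s (y(s) = (s - s) - s = 0 - s = -s)
y(9) + 345 = -1*9 + 345 = -9 + 345 = 336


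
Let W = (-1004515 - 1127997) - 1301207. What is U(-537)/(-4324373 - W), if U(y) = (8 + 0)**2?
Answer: -32/445327 ≈ -7.1857e-5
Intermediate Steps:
U(y) = 64 (U(y) = 8**2 = 64)
W = -3433719 (W = -2132512 - 1301207 = -3433719)
U(-537)/(-4324373 - W) = 64/(-4324373 - 1*(-3433719)) = 64/(-4324373 + 3433719) = 64/(-890654) = 64*(-1/890654) = -32/445327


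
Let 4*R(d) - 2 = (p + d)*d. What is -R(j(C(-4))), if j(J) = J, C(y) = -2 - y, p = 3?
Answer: -3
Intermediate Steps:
R(d) = ½ + d*(3 + d)/4 (R(d) = ½ + ((3 + d)*d)/4 = ½ + (d*(3 + d))/4 = ½ + d*(3 + d)/4)
-R(j(C(-4))) = -(½ + (-2 - 1*(-4))²/4 + 3*(-2 - 1*(-4))/4) = -(½ + (-2 + 4)²/4 + 3*(-2 + 4)/4) = -(½ + (¼)*2² + (¾)*2) = -(½ + (¼)*4 + 3/2) = -(½ + 1 + 3/2) = -1*3 = -3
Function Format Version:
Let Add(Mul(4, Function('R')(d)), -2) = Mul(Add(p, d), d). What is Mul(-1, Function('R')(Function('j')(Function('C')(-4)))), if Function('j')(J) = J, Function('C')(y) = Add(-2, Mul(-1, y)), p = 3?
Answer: -3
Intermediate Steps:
Function('R')(d) = Add(Rational(1, 2), Mul(Rational(1, 4), d, Add(3, d))) (Function('R')(d) = Add(Rational(1, 2), Mul(Rational(1, 4), Mul(Add(3, d), d))) = Add(Rational(1, 2), Mul(Rational(1, 4), Mul(d, Add(3, d)))) = Add(Rational(1, 2), Mul(Rational(1, 4), d, Add(3, d))))
Mul(-1, Function('R')(Function('j')(Function('C')(-4)))) = Mul(-1, Add(Rational(1, 2), Mul(Rational(1, 4), Pow(Add(-2, Mul(-1, -4)), 2)), Mul(Rational(3, 4), Add(-2, Mul(-1, -4))))) = Mul(-1, Add(Rational(1, 2), Mul(Rational(1, 4), Pow(Add(-2, 4), 2)), Mul(Rational(3, 4), Add(-2, 4)))) = Mul(-1, Add(Rational(1, 2), Mul(Rational(1, 4), Pow(2, 2)), Mul(Rational(3, 4), 2))) = Mul(-1, Add(Rational(1, 2), Mul(Rational(1, 4), 4), Rational(3, 2))) = Mul(-1, Add(Rational(1, 2), 1, Rational(3, 2))) = Mul(-1, 3) = -3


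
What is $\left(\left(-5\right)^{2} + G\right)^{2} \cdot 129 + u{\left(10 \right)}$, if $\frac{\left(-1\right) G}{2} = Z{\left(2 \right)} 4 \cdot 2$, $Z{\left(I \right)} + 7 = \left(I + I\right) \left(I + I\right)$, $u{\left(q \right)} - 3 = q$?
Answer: $1826782$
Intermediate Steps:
$u{\left(q \right)} = 3 + q$
$Z{\left(I \right)} = -7 + 4 I^{2}$ ($Z{\left(I \right)} = -7 + \left(I + I\right) \left(I + I\right) = -7 + 2 I 2 I = -7 + 4 I^{2}$)
$G = -144$ ($G = - 2 \left(-7 + 4 \cdot 2^{2}\right) 4 \cdot 2 = - 2 \left(-7 + 4 \cdot 4\right) 4 \cdot 2 = - 2 \left(-7 + 16\right) 4 \cdot 2 = - 2 \cdot 9 \cdot 4 \cdot 2 = - 2 \cdot 36 \cdot 2 = \left(-2\right) 72 = -144$)
$\left(\left(-5\right)^{2} + G\right)^{2} \cdot 129 + u{\left(10 \right)} = \left(\left(-5\right)^{2} - 144\right)^{2} \cdot 129 + \left(3 + 10\right) = \left(25 - 144\right)^{2} \cdot 129 + 13 = \left(-119\right)^{2} \cdot 129 + 13 = 14161 \cdot 129 + 13 = 1826769 + 13 = 1826782$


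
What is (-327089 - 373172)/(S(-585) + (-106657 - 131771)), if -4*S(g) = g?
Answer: 2801044/953127 ≈ 2.9388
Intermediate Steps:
S(g) = -g/4
(-327089 - 373172)/(S(-585) + (-106657 - 131771)) = (-327089 - 373172)/(-¼*(-585) + (-106657 - 131771)) = -700261/(585/4 - 238428) = -700261/(-953127/4) = -700261*(-4/953127) = 2801044/953127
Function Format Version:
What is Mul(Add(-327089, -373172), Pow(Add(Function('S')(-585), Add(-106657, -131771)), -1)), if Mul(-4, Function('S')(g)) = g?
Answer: Rational(2801044, 953127) ≈ 2.9388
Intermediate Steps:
Function('S')(g) = Mul(Rational(-1, 4), g)
Mul(Add(-327089, -373172), Pow(Add(Function('S')(-585), Add(-106657, -131771)), -1)) = Mul(Add(-327089, -373172), Pow(Add(Mul(Rational(-1, 4), -585), Add(-106657, -131771)), -1)) = Mul(-700261, Pow(Add(Rational(585, 4), -238428), -1)) = Mul(-700261, Pow(Rational(-953127, 4), -1)) = Mul(-700261, Rational(-4, 953127)) = Rational(2801044, 953127)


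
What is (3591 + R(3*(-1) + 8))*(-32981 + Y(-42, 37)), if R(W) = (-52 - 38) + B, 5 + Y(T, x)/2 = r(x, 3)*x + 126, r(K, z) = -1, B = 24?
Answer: -115665825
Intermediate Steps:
Y(T, x) = 242 - 2*x (Y(T, x) = -10 + 2*(-x + 126) = -10 + 2*(126 - x) = -10 + (252 - 2*x) = 242 - 2*x)
R(W) = -66 (R(W) = (-52 - 38) + 24 = -90 + 24 = -66)
(3591 + R(3*(-1) + 8))*(-32981 + Y(-42, 37)) = (3591 - 66)*(-32981 + (242 - 2*37)) = 3525*(-32981 + (242 - 74)) = 3525*(-32981 + 168) = 3525*(-32813) = -115665825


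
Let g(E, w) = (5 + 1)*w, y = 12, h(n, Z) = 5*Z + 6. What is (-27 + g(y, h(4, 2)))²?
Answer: 4761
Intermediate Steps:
h(n, Z) = 6 + 5*Z
g(E, w) = 6*w
(-27 + g(y, h(4, 2)))² = (-27 + 6*(6 + 5*2))² = (-27 + 6*(6 + 10))² = (-27 + 6*16)² = (-27 + 96)² = 69² = 4761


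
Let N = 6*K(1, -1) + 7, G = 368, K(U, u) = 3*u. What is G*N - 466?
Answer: -4514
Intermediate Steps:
N = -11 (N = 6*(3*(-1)) + 7 = 6*(-3) + 7 = -18 + 7 = -11)
G*N - 466 = 368*(-11) - 466 = -4048 - 466 = -4514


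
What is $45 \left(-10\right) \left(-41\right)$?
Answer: $18450$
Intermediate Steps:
$45 \left(-10\right) \left(-41\right) = \left(-450\right) \left(-41\right) = 18450$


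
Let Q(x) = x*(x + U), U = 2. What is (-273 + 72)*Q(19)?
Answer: -80199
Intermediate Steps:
Q(x) = x*(2 + x) (Q(x) = x*(x + 2) = x*(2 + x))
(-273 + 72)*Q(19) = (-273 + 72)*(19*(2 + 19)) = -3819*21 = -201*399 = -80199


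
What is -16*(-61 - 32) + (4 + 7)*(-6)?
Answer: 1422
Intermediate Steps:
-16*(-61 - 32) + (4 + 7)*(-6) = -16*(-93) + 11*(-6) = 1488 - 66 = 1422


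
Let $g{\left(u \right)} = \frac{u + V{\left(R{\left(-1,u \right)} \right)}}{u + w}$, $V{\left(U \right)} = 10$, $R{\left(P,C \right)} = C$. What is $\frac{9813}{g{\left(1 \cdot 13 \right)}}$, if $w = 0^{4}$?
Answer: $\frac{127569}{23} \approx 5546.5$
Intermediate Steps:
$w = 0$
$g{\left(u \right)} = \frac{10 + u}{u}$ ($g{\left(u \right)} = \frac{u + 10}{u + 0} = \frac{10 + u}{u}$)
$\frac{9813}{g{\left(1 \cdot 13 \right)}} = \frac{9813}{\frac{1}{1 \cdot 13} \left(10 + 1 \cdot 13\right)} = \frac{9813}{\frac{1}{13} \left(10 + 13\right)} = \frac{9813}{\frac{1}{13} \cdot 23} = \frac{9813}{\frac{23}{13}} = 9813 \cdot \frac{13}{23} = \frac{127569}{23}$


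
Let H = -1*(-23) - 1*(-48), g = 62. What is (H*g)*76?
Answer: 334552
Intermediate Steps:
H = 71 (H = 23 + 48 = 71)
(H*g)*76 = (71*62)*76 = 4402*76 = 334552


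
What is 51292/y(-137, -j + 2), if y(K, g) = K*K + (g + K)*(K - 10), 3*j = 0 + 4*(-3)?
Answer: 25646/19013 ≈ 1.3489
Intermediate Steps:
j = -4 (j = (0 + 4*(-3))/3 = (0 - 12)/3 = (⅓)*(-12) = -4)
y(K, g) = K² + (-10 + K)*(K + g) (y(K, g) = K² + (K + g)*(-10 + K) = K² + (-10 + K)*(K + g))
51292/y(-137, -j + 2) = 51292/(-10*(-137) - 10*(-1*(-4) + 2) + 2*(-137)² - 137*(-1*(-4) + 2)) = 51292/(1370 - 10*(4 + 2) + 2*18769 - 137*(4 + 2)) = 51292/(1370 - 10*6 + 37538 - 137*6) = 51292/(1370 - 60 + 37538 - 822) = 51292/38026 = 51292*(1/38026) = 25646/19013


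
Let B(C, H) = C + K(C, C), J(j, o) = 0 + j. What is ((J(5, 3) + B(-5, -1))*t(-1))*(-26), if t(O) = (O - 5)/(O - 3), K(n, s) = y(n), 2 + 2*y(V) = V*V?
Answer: -897/2 ≈ -448.50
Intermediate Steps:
y(V) = -1 + V²/2 (y(V) = -1 + (V*V)/2 = -1 + V²/2)
K(n, s) = -1 + n²/2
J(j, o) = j
t(O) = (-5 + O)/(-3 + O)
B(C, H) = -1 + C + C²/2 (B(C, H) = C + (-1 + C²/2) = -1 + C + C²/2)
((J(5, 3) + B(-5, -1))*t(-1))*(-26) = ((5 + (-1 - 5 + (½)*(-5)²))*((-5 - 1)/(-3 - 1)))*(-26) = ((5 + (-1 - 5 + (½)*25))*(-6/(-4)))*(-26) = ((5 + (-1 - 5 + 25/2))*(-¼*(-6)))*(-26) = ((5 + 13/2)*(3/2))*(-26) = ((23/2)*(3/2))*(-26) = (69/4)*(-26) = -897/2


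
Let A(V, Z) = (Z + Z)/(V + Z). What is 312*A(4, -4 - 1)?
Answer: 3120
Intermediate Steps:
A(V, Z) = 2*Z/(V + Z) (A(V, Z) = (2*Z)/(V + Z) = 2*Z/(V + Z))
312*A(4, -4 - 1) = 312*(2*(-4 - 1)/(4 + (-4 - 1))) = 312*(2*(-5)/(4 - 5)) = 312*(2*(-5)/(-1)) = 312*(2*(-5)*(-1)) = 312*10 = 3120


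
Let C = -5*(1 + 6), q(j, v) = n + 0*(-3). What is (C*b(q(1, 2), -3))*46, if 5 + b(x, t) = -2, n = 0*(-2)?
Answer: 11270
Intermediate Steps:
n = 0
q(j, v) = 0 (q(j, v) = 0 + 0*(-3) = 0 + 0 = 0)
b(x, t) = -7 (b(x, t) = -5 - 2 = -7)
C = -35 (C = -5*7 = -35)
(C*b(q(1, 2), -3))*46 = -35*(-7)*46 = 245*46 = 11270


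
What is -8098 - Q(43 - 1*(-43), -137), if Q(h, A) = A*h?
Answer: 3684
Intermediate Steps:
-8098 - Q(43 - 1*(-43), -137) = -8098 - (-137)*(43 - 1*(-43)) = -8098 - (-137)*(43 + 43) = -8098 - (-137)*86 = -8098 - 1*(-11782) = -8098 + 11782 = 3684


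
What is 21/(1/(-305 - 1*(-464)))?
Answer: 3339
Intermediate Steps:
21/(1/(-305 - 1*(-464))) = 21/(1/(-305 + 464)) = 21/(1/159) = 21*159 = 3339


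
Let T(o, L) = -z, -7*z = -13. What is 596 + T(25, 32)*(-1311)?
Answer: 21215/7 ≈ 3030.7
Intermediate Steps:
z = 13/7 (z = -⅐*(-13) = 13/7 ≈ 1.8571)
T(o, L) = -13/7 (T(o, L) = -1*13/7 = -13/7)
596 + T(25, 32)*(-1311) = 596 - 13/7*(-1311) = 596 + 17043/7 = 21215/7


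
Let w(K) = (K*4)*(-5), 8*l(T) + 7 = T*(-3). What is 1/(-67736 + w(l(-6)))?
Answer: -2/135527 ≈ -1.4757e-5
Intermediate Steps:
l(T) = -7/8 - 3*T/8 (l(T) = -7/8 + (T*(-3))/8 = -7/8 + (-3*T)/8 = -7/8 - 3*T/8)
w(K) = -20*K (w(K) = (4*K)*(-5) = -20*K)
1/(-67736 + w(l(-6))) = 1/(-67736 - 20*(-7/8 - 3/8*(-6))) = 1/(-67736 - 20*(-7/8 + 9/4)) = 1/(-67736 - 20*11/8) = 1/(-67736 - 55/2) = 1/(-135527/2) = -2/135527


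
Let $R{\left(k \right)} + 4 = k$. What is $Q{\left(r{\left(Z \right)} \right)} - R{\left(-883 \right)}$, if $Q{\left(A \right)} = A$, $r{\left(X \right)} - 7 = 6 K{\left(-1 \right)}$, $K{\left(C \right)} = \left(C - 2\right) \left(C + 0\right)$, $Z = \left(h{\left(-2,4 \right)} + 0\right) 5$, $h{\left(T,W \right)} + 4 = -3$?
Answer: $912$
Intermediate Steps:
$h{\left(T,W \right)} = -7$ ($h{\left(T,W \right)} = -4 - 3 = -7$)
$R{\left(k \right)} = -4 + k$
$Z = -35$ ($Z = \left(-7 + 0\right) 5 = \left(-7\right) 5 = -35$)
$K{\left(C \right)} = C \left(-2 + C\right)$ ($K{\left(C \right)} = \left(-2 + C\right) C = C \left(-2 + C\right)$)
$r{\left(X \right)} = 25$ ($r{\left(X \right)} = 7 + 6 \left(- (-2 - 1)\right) = 7 + 6 \left(\left(-1\right) \left(-3\right)\right) = 7 + 6 \cdot 3 = 7 + 18 = 25$)
$Q{\left(r{\left(Z \right)} \right)} - R{\left(-883 \right)} = 25 - \left(-4 - 883\right) = 25 - -887 = 25 + 887 = 912$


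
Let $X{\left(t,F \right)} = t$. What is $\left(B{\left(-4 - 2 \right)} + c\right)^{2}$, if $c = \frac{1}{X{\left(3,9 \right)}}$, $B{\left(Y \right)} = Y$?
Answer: $\frac{289}{9} \approx 32.111$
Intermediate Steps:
$c = \frac{1}{3} \approx 0.33333$
$\left(B{\left(-4 - 2 \right)} + c\right)^{2} = \left(\left(-4 - 2\right) + \frac{1}{3}\right)^{2} = \left(-6 + \frac{1}{3}\right)^{2} = \left(- \frac{17}{3}\right)^{2} = \frac{289}{9}$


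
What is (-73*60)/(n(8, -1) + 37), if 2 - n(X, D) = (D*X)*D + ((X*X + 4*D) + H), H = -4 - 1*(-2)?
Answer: 1460/9 ≈ 162.22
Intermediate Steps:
H = -2 (H = -4 + 2 = -2)
n(X, D) = 4 - X**2 - 4*D - X*D**2 (n(X, D) = 2 - ((D*X)*D + ((X*X + 4*D) - 2)) = 2 - (X*D**2 + ((X**2 + 4*D) - 2)) = 2 - (X*D**2 + (-2 + X**2 + 4*D)) = 2 - (-2 + X**2 + 4*D + X*D**2) = 2 + (2 - X**2 - 4*D - X*D**2) = 4 - X**2 - 4*D - X*D**2)
(-73*60)/(n(8, -1) + 37) = (-73*60)/((4 - 1*8**2 - 4*(-1) - 1*8*(-1)**2) + 37) = -4380/((4 - 1*64 + 4 - 1*8*1) + 37) = -4380/((4 - 64 + 4 - 8) + 37) = -4380/(-64 + 37) = -4380/(-27) = -4380*(-1/27) = 1460/9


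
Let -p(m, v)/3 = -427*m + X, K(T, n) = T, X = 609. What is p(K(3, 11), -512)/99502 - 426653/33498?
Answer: -21192647419/1666558998 ≈ -12.716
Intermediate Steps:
p(m, v) = -1827 + 1281*m (p(m, v) = -3*(-427*m + 609) = -3*(609 - 427*m) = -1827 + 1281*m)
p(K(3, 11), -512)/99502 - 426653/33498 = (-1827 + 1281*3)/99502 - 426653/33498 = (-1827 + 3843)*(1/99502) - 426653*1/33498 = 2016*(1/99502) - 426653/33498 = 1008/49751 - 426653/33498 = -21192647419/1666558998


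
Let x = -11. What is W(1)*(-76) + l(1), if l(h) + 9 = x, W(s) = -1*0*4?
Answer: -20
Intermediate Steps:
W(s) = 0 (W(s) = 0*4 = 0)
l(h) = -20 (l(h) = -9 - 11 = -20)
W(1)*(-76) + l(1) = 0*(-76) - 20 = 0 - 20 = -20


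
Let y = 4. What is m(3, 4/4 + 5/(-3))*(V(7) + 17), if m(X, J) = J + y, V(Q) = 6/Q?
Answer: 1250/21 ≈ 59.524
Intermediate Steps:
m(X, J) = 4 + J (m(X, J) = J + 4 = 4 + J)
m(3, 4/4 + 5/(-3))*(V(7) + 17) = (4 + (4/4 + 5/(-3)))*(6/7 + 17) = (4 + (4*(1/4) + 5*(-1/3)))*(6*(1/7) + 17) = (4 + (1 - 5/3))*(6/7 + 17) = (4 - 2/3)*(125/7) = (10/3)*(125/7) = 1250/21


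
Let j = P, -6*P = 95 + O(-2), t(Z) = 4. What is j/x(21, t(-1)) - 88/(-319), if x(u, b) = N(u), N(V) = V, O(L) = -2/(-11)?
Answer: -6425/13398 ≈ -0.47955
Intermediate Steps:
O(L) = 2/11 (O(L) = -2*(-1/11) = 2/11)
x(u, b) = u
P = -349/22 (P = -(95 + 2/11)/6 = -1/6*1047/11 = -349/22 ≈ -15.864)
j = -349/22 ≈ -15.864
j/x(21, t(-1)) - 88/(-319) = -349/22/21 - 88/(-319) = -349/22*1/21 - 88*(-1/319) = -349/462 + 8/29 = -6425/13398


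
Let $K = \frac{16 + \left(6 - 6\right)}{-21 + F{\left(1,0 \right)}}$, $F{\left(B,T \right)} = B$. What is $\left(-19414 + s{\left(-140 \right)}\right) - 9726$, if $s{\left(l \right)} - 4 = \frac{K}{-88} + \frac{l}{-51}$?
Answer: $- \frac{163437509}{5610} \approx -29133.0$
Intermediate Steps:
$K = - \frac{4}{5}$ ($K = \frac{16 + \left(6 - 6\right)}{-21 + 1} = \frac{16 + \left(6 - 6\right)}{-20} = \left(16 + 0\right) \left(- \frac{1}{20}\right) = 16 \left(- \frac{1}{20}\right) = - \frac{4}{5} \approx -0.8$)
$s{\left(l \right)} = \frac{441}{110} - \frac{l}{51}$ ($s{\left(l \right)} = 4 + \left(- \frac{4}{5 \left(-88\right)} + \frac{l}{-51}\right) = 4 + \left(\left(- \frac{4}{5}\right) \left(- \frac{1}{88}\right) + l \left(- \frac{1}{51}\right)\right) = 4 - \left(- \frac{1}{110} + \frac{l}{51}\right) = \frac{441}{110} - \frac{l}{51}$)
$\left(-19414 + s{\left(-140 \right)}\right) - 9726 = \left(-19414 + \left(\frac{441}{110} - - \frac{140}{51}\right)\right) - 9726 = \left(-19414 + \left(\frac{441}{110} + \frac{140}{51}\right)\right) - 9726 = \left(-19414 + \frac{37891}{5610}\right) - 9726 = - \frac{108874649}{5610} - 9726 = - \frac{163437509}{5610}$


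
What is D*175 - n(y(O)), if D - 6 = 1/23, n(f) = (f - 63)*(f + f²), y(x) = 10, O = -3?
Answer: 158415/23 ≈ 6887.6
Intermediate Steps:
n(f) = (-63 + f)*(f + f²)
D = 139/23 (D = 6 + 1/23 = 139/23 ≈ 6.0435)
D*175 - n(y(O)) = (139/23)*175 - 10*(-63 + 10² - 62*10) = 24325/23 - 10*(-63 + 100 - 620) = 24325/23 - 10*(-583) = 24325/23 - 1*(-5830) = 24325/23 + 5830 = 158415/23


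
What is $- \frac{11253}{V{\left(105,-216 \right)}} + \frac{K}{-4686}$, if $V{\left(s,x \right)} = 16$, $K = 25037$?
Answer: $- \frac{26566075}{37488} \approx -708.66$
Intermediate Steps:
$- \frac{11253}{V{\left(105,-216 \right)}} + \frac{K}{-4686} = - \frac{11253}{16} + \frac{25037}{-4686} = \left(-11253\right) \frac{1}{16} + 25037 \left(- \frac{1}{4686}\right) = - \frac{11253}{16} - \frac{25037}{4686} = - \frac{26566075}{37488}$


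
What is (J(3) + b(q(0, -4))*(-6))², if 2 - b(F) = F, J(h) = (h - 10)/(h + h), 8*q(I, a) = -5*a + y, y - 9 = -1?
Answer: 2209/36 ≈ 61.361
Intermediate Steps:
y = 8 (y = 9 - 1 = 8)
q(I, a) = 1 - 5*a/8 (q(I, a) = (-5*a + 8)/8 = (8 - 5*a)/8 = 1 - 5*a/8)
J(h) = (-10 + h)/(2*h) (J(h) = (-10 + h)/((2*h)) = (-10 + h)*(1/(2*h)) = (-10 + h)/(2*h))
b(F) = 2 - F
(J(3) + b(q(0, -4))*(-6))² = ((½)*(-10 + 3)/3 + (2 - (1 - 5/8*(-4)))*(-6))² = ((½)*(⅓)*(-7) + (2 - (1 + 5/2))*(-6))² = (-7/6 + (2 - 1*7/2)*(-6))² = (-7/6 + (2 - 7/2)*(-6))² = (-7/6 - 3/2*(-6))² = (-7/6 + 9)² = (47/6)² = 2209/36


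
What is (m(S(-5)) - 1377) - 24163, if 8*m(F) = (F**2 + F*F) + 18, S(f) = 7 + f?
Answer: -102147/4 ≈ -25537.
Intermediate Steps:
m(F) = 9/4 + F**2/4 (m(F) = ((F**2 + F*F) + 18)/8 = ((F**2 + F**2) + 18)/8 = (2*F**2 + 18)/8 = (18 + 2*F**2)/8 = 9/4 + F**2/4)
(m(S(-5)) - 1377) - 24163 = ((9/4 + (7 - 5)**2/4) - 1377) - 24163 = ((9/4 + (1/4)*2**2) - 1377) - 24163 = ((9/4 + (1/4)*4) - 1377) - 24163 = ((9/4 + 1) - 1377) - 24163 = (13/4 - 1377) - 24163 = -5495/4 - 24163 = -102147/4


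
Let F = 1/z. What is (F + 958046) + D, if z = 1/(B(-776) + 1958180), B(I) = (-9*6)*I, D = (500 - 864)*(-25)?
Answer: 2967230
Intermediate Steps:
D = 9100 (D = -364*(-25) = 9100)
B(I) = -54*I
z = 1/2000084 (z = 1/(-54*(-776) + 1958180) = 1/(41904 + 1958180) = 1/2000084 ≈ 4.9998e-7)
F = 2000084 (F = 1/(1/2000084) = 2000084)
(F + 958046) + D = (2000084 + 958046) + 9100 = 2958130 + 9100 = 2967230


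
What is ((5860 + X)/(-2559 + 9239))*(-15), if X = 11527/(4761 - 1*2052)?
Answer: -15886267/1206408 ≈ -13.168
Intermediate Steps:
X = 11527/2709 (X = 11527/(4761 - 2052) = 11527/2709 ≈ 4.2551)
((5860 + X)/(-2559 + 9239))*(-15) = ((5860 + 11527/2709)/(-2559 + 9239))*(-15) = ((15886267/2709)/6680)*(-15) = ((15886267/2709)*(1/6680))*(-15) = (15886267/18096120)*(-15) = -15886267/1206408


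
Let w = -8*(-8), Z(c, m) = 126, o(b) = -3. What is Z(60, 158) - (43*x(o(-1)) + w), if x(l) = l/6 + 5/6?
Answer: 143/3 ≈ 47.667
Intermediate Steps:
x(l) = ⅚ + l/6 (x(l) = l*(⅙) + 5*(⅙) = l/6 + ⅚ = ⅚ + l/6)
w = 64
Z(60, 158) - (43*x(o(-1)) + w) = 126 - (43*(⅚ + (⅙)*(-3)) + 64) = 126 - (43*(⅚ - ½) + 64) = 126 - (43*(⅓) + 64) = 126 - (43/3 + 64) = 126 - 1*235/3 = 126 - 235/3 = 143/3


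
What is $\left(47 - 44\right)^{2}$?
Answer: $9$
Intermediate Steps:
$\left(47 - 44\right)^{2} = 3^{2} = 9$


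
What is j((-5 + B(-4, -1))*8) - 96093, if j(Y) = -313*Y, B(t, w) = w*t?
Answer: -93589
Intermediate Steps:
B(t, w) = t*w
j((-5 + B(-4, -1))*8) - 96093 = -313*(-5 - 4*(-1))*8 - 96093 = -313*(-5 + 4)*8 - 96093 = -(-313)*8 - 96093 = -313*(-8) - 96093 = 2504 - 96093 = -93589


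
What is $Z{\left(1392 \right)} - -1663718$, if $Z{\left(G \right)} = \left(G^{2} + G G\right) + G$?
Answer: $5540438$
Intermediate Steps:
$Z{\left(G \right)} = G + 2 G^{2}$ ($Z{\left(G \right)} = \left(G^{2} + G^{2}\right) + G = 2 G^{2} + G = G + 2 G^{2}$)
$Z{\left(1392 \right)} - -1663718 = 1392 \left(1 + 2 \cdot 1392\right) - -1663718 = 1392 \left(1 + 2784\right) + 1663718 = 1392 \cdot 2785 + 1663718 = 3876720 + 1663718 = 5540438$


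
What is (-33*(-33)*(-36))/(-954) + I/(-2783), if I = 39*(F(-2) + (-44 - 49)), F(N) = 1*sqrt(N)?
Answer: 6253605/147499 - 39*I*sqrt(2)/2783 ≈ 42.398 - 0.019818*I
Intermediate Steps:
F(N) = sqrt(N)
I = -3627 + 39*I*sqrt(2) (I = 39*(sqrt(-2) + (-44 - 49)) = 39*(I*sqrt(2) - 93) = 39*(-93 + I*sqrt(2)) = -3627 + 39*I*sqrt(2) ≈ -3627.0 + 55.154*I)
(-33*(-33)*(-36))/(-954) + I/(-2783) = (-33*(-33)*(-36))/(-954) + (-3627 + 39*I*sqrt(2))/(-2783) = (1089*(-36))*(-1/954) + (-3627 + 39*I*sqrt(2))*(-1/2783) = -39204*(-1/954) + (3627/2783 - 39*I*sqrt(2)/2783) = 2178/53 + (3627/2783 - 39*I*sqrt(2)/2783) = 6253605/147499 - 39*I*sqrt(2)/2783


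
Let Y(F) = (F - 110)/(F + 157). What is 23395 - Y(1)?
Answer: 3696519/158 ≈ 23396.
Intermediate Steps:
Y(F) = (-110 + F)/(157 + F)
23395 - Y(1) = 23395 - (-110 + 1)/(157 + 1) = 23395 - (-109)/158 = 23395 - 1*(-109/158) = 23395 + 109/158 = 3696519/158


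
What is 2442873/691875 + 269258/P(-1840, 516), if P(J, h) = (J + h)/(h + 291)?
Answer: -25055853131233/152673750 ≈ -1.6411e+5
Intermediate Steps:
P(J, h) = (J + h)/(291 + h)
2442873/691875 + 269258/P(-1840, 516) = 2442873/691875 + 269258/(((-1840 + 516)/(291 + 516))) = 2442873*(1/691875) + 269258/((-1324/807)) = 814291/230625 + 269258/(((1/807)*(-1324))) = 814291/230625 + 269258/(-1324/807) = 814291/230625 + 269258*(-807/1324) = 814291/230625 - 108645603/662 = -25055853131233/152673750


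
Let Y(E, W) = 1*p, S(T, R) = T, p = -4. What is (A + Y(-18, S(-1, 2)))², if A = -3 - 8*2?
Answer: 529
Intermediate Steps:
Y(E, W) = -4 (Y(E, W) = 1*(-4) = -4)
A = -19 (A = -3 - 16 = -19)
(A + Y(-18, S(-1, 2)))² = (-19 - 4)² = (-23)² = 529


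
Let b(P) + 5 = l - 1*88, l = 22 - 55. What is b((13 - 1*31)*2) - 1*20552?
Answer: -20678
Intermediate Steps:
l = -33
b(P) = -126 (b(P) = -5 + (-33 - 1*88) = -5 + (-33 - 88) = -5 - 121 = -126)
b((13 - 1*31)*2) - 1*20552 = -126 - 1*20552 = -126 - 20552 = -20678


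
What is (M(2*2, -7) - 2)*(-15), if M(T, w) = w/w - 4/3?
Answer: 35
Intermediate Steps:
M(T, w) = -⅓ (M(T, w) = 1 - 4*⅓ = 1 - 4/3 = -⅓)
(M(2*2, -7) - 2)*(-15) = (-⅓ - 2)*(-15) = -7/3*(-15) = 35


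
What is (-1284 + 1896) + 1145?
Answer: 1757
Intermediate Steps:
(-1284 + 1896) + 1145 = 612 + 1145 = 1757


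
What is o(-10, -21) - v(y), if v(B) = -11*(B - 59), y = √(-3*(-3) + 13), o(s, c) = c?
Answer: -670 + 11*√22 ≈ -618.41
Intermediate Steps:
y = √22 (y = √(9 + 13) = √22 ≈ 4.6904)
v(B) = 649 - 11*B (v(B) = -11*(-59 + B) = 649 - 11*B)
o(-10, -21) - v(y) = -21 - (649 - 11*√22) = -21 + (-649 + 11*√22) = -670 + 11*√22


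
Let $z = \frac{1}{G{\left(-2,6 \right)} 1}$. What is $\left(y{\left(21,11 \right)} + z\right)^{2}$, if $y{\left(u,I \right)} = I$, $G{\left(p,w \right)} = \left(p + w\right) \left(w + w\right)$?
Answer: $\frac{279841}{2304} \approx 121.46$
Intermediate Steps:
$G{\left(p,w \right)} = 2 w \left(p + w\right)$ ($G{\left(p,w \right)} = \left(p + w\right) 2 w = 2 w \left(p + w\right)$)
$z = \frac{1}{48}$ ($z = \frac{1}{2 \cdot 6 \left(-2 + 6\right) 1} = \frac{1}{2 \cdot 6 \cdot 4 \cdot 1} = \frac{1}{48 \cdot 1} = \frac{1}{48} \approx 0.020833$)
$\left(y{\left(21,11 \right)} + z\right)^{2} = \left(11 + \frac{1}{48}\right)^{2} = \left(\frac{529}{48}\right)^{2} = \frac{279841}{2304}$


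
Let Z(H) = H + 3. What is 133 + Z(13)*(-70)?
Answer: -987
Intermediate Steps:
Z(H) = 3 + H
133 + Z(13)*(-70) = 133 + (3 + 13)*(-70) = 133 + 16*(-70) = 133 - 1120 = -987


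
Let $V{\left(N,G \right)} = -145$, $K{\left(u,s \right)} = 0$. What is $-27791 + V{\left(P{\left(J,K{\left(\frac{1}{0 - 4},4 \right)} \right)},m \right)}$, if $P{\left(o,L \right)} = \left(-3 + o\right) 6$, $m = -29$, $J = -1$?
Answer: $-27936$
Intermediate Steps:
$P{\left(o,L \right)} = -18 + 6 o$
$-27791 + V{\left(P{\left(J,K{\left(\frac{1}{0 - 4},4 \right)} \right)},m \right)} = -27791 - 145 = -27936$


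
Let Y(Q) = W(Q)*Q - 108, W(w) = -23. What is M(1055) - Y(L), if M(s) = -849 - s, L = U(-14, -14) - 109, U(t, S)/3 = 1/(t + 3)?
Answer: -47402/11 ≈ -4309.3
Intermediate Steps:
U(t, S) = 3/(3 + t) (U(t, S) = 3/(t + 3) = 3/(3 + t))
L = -1202/11 (L = 3/(3 - 14) - 109 = 3/(-11) - 109 = 3*(-1/11) - 109 = -3/11 - 109 = -1202/11 ≈ -109.27)
Y(Q) = -108 - 23*Q (Y(Q) = -23*Q - 108 = -108 - 23*Q)
M(1055) - Y(L) = (-849 - 1*1055) - (-108 - 23*(-1202/11)) = (-849 - 1055) - (-108 + 27646/11) = -1904 - 1*26458/11 = -1904 - 26458/11 = -47402/11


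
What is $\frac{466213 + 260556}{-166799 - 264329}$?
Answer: $- \frac{726769}{431128} \approx -1.6857$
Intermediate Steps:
$\frac{466213 + 260556}{-166799 - 264329} = \frac{726769}{-431128} = 726769 \left(- \frac{1}{431128}\right) = - \frac{726769}{431128}$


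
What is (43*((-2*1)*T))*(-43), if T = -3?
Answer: -11094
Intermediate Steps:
(43*((-2*1)*T))*(-43) = (43*(-2*1*(-3)))*(-43) = (43*(-2*(-3)))*(-43) = (43*6)*(-43) = 258*(-43) = -11094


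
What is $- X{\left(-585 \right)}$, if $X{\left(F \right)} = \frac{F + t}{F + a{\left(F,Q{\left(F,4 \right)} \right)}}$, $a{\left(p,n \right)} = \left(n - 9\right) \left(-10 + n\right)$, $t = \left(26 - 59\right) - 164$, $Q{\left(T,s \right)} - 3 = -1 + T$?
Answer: $\frac{782}{350471} \approx 0.0022313$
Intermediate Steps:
$Q{\left(T,s \right)} = 2 + T$ ($Q{\left(T,s \right)} = 3 + \left(-1 + T\right) = 2 + T$)
$t = -197$ ($t = -33 - 164 = -197$)
$a{\left(p,n \right)} = \left(-10 + n\right) \left(-9 + n\right)$ ($a{\left(p,n \right)} = \left(-9 + n\right) \left(-10 + n\right) = \left(-10 + n\right) \left(-9 + n\right)$)
$X{\left(F \right)} = \frac{-197 + F}{52 + \left(2 + F\right)^{2} - 18 F}$ ($X{\left(F \right)} = \frac{F - 197}{F + \left(90 + \left(2 + F\right)^{2} - 19 \left(2 + F\right)\right)} = \frac{-197 + F}{F + \left(90 + \left(2 + F\right)^{2} - \left(38 + 19 F\right)\right)} = \frac{-197 + F}{F + \left(52 + \left(2 + F\right)^{2} - 19 F\right)} = \frac{-197 + F}{52 + \left(2 + F\right)^{2} - 18 F}$)
$- X{\left(-585 \right)} = - \frac{-197 - 585}{56 + \left(-585\right)^{2} - -8190} = - \frac{-782}{56 + 342225 + 8190} = - \frac{-782}{350471} = \left(-1\right) \left(- \frac{782}{350471}\right) = \frac{782}{350471}$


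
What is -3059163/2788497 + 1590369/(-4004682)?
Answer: -56180855847/37599473882 ≈ -1.4942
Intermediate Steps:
-3059163/2788497 + 1590369/(-4004682) = -3059163*1/2788497 + 1590369*(-1/4004682) = -339907/309833 - 48193/121354 = -56180855847/37599473882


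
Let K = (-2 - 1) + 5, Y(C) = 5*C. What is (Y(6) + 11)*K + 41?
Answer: 123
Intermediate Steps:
K = 2 (K = -3 + 5 = 2)
(Y(6) + 11)*K + 41 = (5*6 + 11)*2 + 41 = (30 + 11)*2 + 41 = 41*2 + 41 = 82 + 41 = 123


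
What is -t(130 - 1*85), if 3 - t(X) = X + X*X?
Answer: 2067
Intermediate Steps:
t(X) = 3 - X - X**2 (t(X) = 3 - (X + X*X) = 3 - (X + X**2) = 3 + (-X - X**2) = 3 - X - X**2)
-t(130 - 1*85) = -(3 - (130 - 1*85) - (130 - 1*85)**2) = -(3 - (130 - 85) - (130 - 85)**2) = -(3 - 1*45 - 1*45**2) = -(3 - 45 - 1*2025) = -(3 - 45 - 2025) = -1*(-2067) = 2067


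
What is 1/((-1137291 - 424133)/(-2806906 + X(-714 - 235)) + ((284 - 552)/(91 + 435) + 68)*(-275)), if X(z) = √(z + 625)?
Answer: -210711521547354254243/3910664589904257297667878 - 6750133541*I/651777431650709549611313 ≈ -5.3881e-5 - 1.0357e-14*I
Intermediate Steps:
X(z) = √(625 + z)
1/((-1137291 - 424133)/(-2806906 + X(-714 - 235)) + ((284 - 552)/(91 + 435) + 68)*(-275)) = 1/((-1137291 - 424133)/(-2806906 + √(625 + (-714 - 235))) + ((284 - 552)/(91 + 435) + 68)*(-275)) = 1/(-1561424/(-2806906 + √(625 - 949)) + (-268/526 + 68)*(-275)) = 1/(-1561424/(-2806906 + √(-324)) + (-268*1/526 + 68)*(-275)) = 1/(-1561424*(-2806906 - 18*I)/7878721293160 + (-134/263 + 68)*(-275)) = 1/(-195178*(-2806906 - 18*I)/984840161645 + (17750/263)*(-275)) = 1/(-195178*(-2806906 - 18*I)/984840161645 - 4881250/263) = 1/(-4881250/263 - 195178*(-2806906 - 18*I)/984840161645)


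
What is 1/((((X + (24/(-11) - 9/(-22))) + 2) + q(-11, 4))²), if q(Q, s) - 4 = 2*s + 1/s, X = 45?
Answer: 1936/6395841 ≈ 0.00030270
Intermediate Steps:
q(Q, s) = 4 + 1/s + 2*s (q(Q, s) = 4 + (2*s + 1/s) = 4 + (1/s + 2*s) = 4 + 1/s + 2*s)
1/((((X + (24/(-11) - 9/(-22))) + 2) + q(-11, 4))²) = 1/((((45 + (24/(-11) - 9/(-22))) + 2) + (4 + 1/4 + 2*4))²) = 1/((((45 + (24*(-1/11) - 9*(-1/22))) + 2) + (4 + ¼ + 8))²) = 1/((((45 + (-24/11 + 9/22)) + 2) + 49/4)²) = 1/((((45 - 39/22) + 2) + 49/4)²) = 1/(((951/22 + 2) + 49/4)²) = 1/((995/22 + 49/4)²) = 1/((2529/44)²) = 1/(6395841/1936) = 1936/6395841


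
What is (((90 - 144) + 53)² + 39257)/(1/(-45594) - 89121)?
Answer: -1789929252/4063382875 ≈ -0.44050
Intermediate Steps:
(((90 - 144) + 53)² + 39257)/(1/(-45594) - 89121) = ((-54 + 53)² + 39257)/(-1/45594 - 89121) = ((-1)² + 39257)/(-4063382875/45594) = (1 + 39257)*(-45594/4063382875) = 39258*(-45594/4063382875) = -1789929252/4063382875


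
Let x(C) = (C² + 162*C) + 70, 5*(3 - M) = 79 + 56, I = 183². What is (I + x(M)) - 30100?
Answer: 147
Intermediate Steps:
I = 33489
M = -24 (M = 3 - (79 + 56)/5 = 3 - ⅕*135 = 3 - 27 = -24)
x(C) = 70 + C² + 162*C
(I + x(M)) - 30100 = (33489 + (70 + (-24)² + 162*(-24))) - 30100 = (33489 + (70 + 576 - 3888)) - 30100 = (33489 - 3242) - 30100 = 30247 - 30100 = 147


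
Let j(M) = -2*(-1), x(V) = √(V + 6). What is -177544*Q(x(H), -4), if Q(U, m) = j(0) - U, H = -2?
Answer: 0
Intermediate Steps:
x(V) = √(6 + V)
j(M) = 2
Q(U, m) = 2 - U
-177544*Q(x(H), -4) = -177544*(2 - √(6 - 2)) = -177544*(2 - √4) = -177544*(2 - 1*2) = -177544*(2 - 2) = -177544*0 = 0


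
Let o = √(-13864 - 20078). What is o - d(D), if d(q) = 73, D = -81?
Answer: -73 + I*√33942 ≈ -73.0 + 184.23*I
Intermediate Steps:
o = I*√33942 (o = √(-33942) = I*√33942 ≈ 184.23*I)
o - d(D) = I*√33942 - 1*73 = I*√33942 - 73 = -73 + I*√33942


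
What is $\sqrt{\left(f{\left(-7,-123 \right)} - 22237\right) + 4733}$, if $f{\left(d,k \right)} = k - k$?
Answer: $4 i \sqrt{1094} \approx 132.3 i$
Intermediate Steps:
$f{\left(d,k \right)} = 0$
$\sqrt{\left(f{\left(-7,-123 \right)} - 22237\right) + 4733} = \sqrt{\left(0 - 22237\right) + 4733} = \sqrt{-22237 + 4733} = \sqrt{-17504} = 4 i \sqrt{1094}$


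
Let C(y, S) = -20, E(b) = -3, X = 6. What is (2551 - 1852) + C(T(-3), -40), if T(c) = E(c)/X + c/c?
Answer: 679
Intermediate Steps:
T(c) = 1/2 (T(c) = -3/6 + c/c = -3*1/6 + 1 = -1/2 + 1 = 1/2)
(2551 - 1852) + C(T(-3), -40) = (2551 - 1852) - 20 = 699 - 20 = 679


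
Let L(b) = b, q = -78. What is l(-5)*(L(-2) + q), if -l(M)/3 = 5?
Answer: 1200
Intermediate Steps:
l(M) = -15 (l(M) = -3*5 = -15)
l(-5)*(L(-2) + q) = -15*(-2 - 78) = -15*(-80) = 1200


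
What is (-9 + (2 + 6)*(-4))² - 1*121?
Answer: 1560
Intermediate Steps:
(-9 + (2 + 6)*(-4))² - 1*121 = (-9 + 8*(-4))² - 121 = (-9 - 32)² - 121 = (-41)² - 121 = 1681 - 121 = 1560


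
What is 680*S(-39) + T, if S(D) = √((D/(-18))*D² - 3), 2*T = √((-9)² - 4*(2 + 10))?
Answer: √33/2 + 340*√13170 ≈ 39022.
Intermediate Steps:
T = √33/2 (T = √((-9)² - 4*(2 + 10))/2 = √(81 - 4*12)/2 = √(81 - 48)/2 = √33/2 ≈ 2.8723)
S(D) = √(-3 - D³/18) (S(D) = √((D*(-1/18))*D² - 3) = √((-D/18)*D² - 3) = √(-D³/18 - 3) = √(-3 - D³/18))
680*S(-39) + T = 680*(√(-108 - 2*(-39)³)/6) + √33/2 = 680*(√(-108 - 2*(-59319))/6) + √33/2 = 680*(√(-108 + 118638)/6) + √33/2 = 680*(√118530/6) + √33/2 = 680*((3*√13170)/6) + √33/2 = 680*(√13170/2) + √33/2 = 340*√13170 + √33/2 = √33/2 + 340*√13170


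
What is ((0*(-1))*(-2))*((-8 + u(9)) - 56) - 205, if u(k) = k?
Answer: -205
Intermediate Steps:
((0*(-1))*(-2))*((-8 + u(9)) - 56) - 205 = ((0*(-1))*(-2))*((-8 + 9) - 56) - 205 = (0*(-2))*(1 - 56) - 205 = 0*(-55) - 205 = 0 - 205 = -205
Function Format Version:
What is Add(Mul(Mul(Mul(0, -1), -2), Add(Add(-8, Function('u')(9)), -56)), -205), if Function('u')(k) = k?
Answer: -205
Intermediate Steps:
Add(Mul(Mul(Mul(0, -1), -2), Add(Add(-8, Function('u')(9)), -56)), -205) = Add(Mul(Mul(Mul(0, -1), -2), Add(Add(-8, 9), -56)), -205) = Add(Mul(Mul(0, -2), Add(1, -56)), -205) = Add(Mul(0, -55), -205) = Add(0, -205) = -205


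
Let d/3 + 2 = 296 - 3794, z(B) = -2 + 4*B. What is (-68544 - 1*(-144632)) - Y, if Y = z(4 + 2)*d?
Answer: 307088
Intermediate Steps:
d = -10500 (d = -6 + 3*(296 - 3794) = -6 + 3*(-3498) = -6 - 10494 = -10500)
Y = -231000 (Y = (-2 + 4*(4 + 2))*(-10500) = (-2 + 4*6)*(-10500) = (-2 + 24)*(-10500) = 22*(-10500) = -231000)
(-68544 - 1*(-144632)) - Y = (-68544 - 1*(-144632)) - 1*(-231000) = (-68544 + 144632) + 231000 = 76088 + 231000 = 307088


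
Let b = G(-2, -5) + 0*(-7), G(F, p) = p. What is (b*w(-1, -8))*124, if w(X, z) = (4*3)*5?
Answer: -37200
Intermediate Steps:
b = -5 (b = -5 + 0*(-7) = -5 + 0 = -5)
w(X, z) = 60 (w(X, z) = 12*5 = 60)
(b*w(-1, -8))*124 = -5*60*124 = -300*124 = -37200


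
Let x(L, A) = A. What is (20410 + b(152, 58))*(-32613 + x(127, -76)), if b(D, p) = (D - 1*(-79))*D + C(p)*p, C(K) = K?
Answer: -1924924454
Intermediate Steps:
b(D, p) = p**2 + D*(79 + D) (b(D, p) = (D - 1*(-79))*D + p*p = (D + 79)*D + p**2 = (79 + D)*D + p**2 = D*(79 + D) + p**2 = p**2 + D*(79 + D))
(20410 + b(152, 58))*(-32613 + x(127, -76)) = (20410 + (152**2 + 58**2 + 79*152))*(-32613 - 76) = (20410 + (23104 + 3364 + 12008))*(-32689) = (20410 + 38476)*(-32689) = 58886*(-32689) = -1924924454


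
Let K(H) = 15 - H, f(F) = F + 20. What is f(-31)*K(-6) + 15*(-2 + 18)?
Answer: 9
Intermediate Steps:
f(F) = 20 + F
f(-31)*K(-6) + 15*(-2 + 18) = (20 - 31)*(15 - 1*(-6)) + 15*(-2 + 18) = -11*(15 + 6) + 15*16 = -11*21 + 240 = -231 + 240 = 9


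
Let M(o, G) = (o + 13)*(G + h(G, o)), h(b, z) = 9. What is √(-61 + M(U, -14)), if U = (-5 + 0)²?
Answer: I*√251 ≈ 15.843*I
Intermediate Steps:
U = 25 (U = (-5)² = 25)
M(o, G) = (9 + G)*(13 + o) (M(o, G) = (o + 13)*(G + 9) = (13 + o)*(9 + G) = (9 + G)*(13 + o))
√(-61 + M(U, -14)) = √(-61 + (117 + 9*25 + 13*(-14) - 14*25)) = √(-61 + (117 + 225 - 182 - 350)) = √(-61 - 190) = √(-251) = I*√251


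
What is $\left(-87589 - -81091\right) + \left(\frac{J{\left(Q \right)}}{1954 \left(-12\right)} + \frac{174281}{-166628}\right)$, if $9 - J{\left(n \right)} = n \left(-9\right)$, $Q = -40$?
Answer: $- \frac{2116026716981}{325591112} \approx -6499.0$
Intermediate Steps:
$J{\left(n \right)} = 9 + 9 n$ ($J{\left(n \right)} = 9 - n \left(-9\right) = 9 - - 9 n = 9 + 9 n$)
$\left(-87589 - -81091\right) + \left(\frac{J{\left(Q \right)}}{1954 \left(-12\right)} + \frac{174281}{-166628}\right) = \left(-87589 - -81091\right) + \left(\frac{9 + 9 \left(-40\right)}{1954 \left(-12\right)} + \frac{174281}{-166628}\right) = \left(-87589 + 81091\right) + \left(\frac{9 - 360}{-23448} + 174281 \left(- \frac{1}{166628}\right)\right) = -6498 - \frac{335671205}{325591112} = - \frac{2116026716981}{325591112}$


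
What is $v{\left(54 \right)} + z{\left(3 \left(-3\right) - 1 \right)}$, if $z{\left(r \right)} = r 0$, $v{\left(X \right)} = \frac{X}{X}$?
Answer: $1$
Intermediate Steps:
$v{\left(X \right)} = 1$
$z{\left(r \right)} = 0$
$v{\left(54 \right)} + z{\left(3 \left(-3\right) - 1 \right)} = 1 + 0 = 1$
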